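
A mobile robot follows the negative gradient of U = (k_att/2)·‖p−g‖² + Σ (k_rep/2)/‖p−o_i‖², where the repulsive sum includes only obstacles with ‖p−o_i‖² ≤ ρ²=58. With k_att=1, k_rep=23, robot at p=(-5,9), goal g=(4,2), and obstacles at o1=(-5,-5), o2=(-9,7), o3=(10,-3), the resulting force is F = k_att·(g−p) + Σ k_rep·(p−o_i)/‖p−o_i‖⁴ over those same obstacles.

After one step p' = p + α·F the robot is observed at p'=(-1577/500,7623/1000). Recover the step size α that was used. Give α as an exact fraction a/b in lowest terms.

α = 1/5

F_att = 1·(g−p) = 1·(9,-7) = (9.0000,-7.0000)
o1: d²=196 > ρ²=58 → inactive
o2: d²=20 ≤ ρ²=58; F_rep = 23·(4,2)/20² = (0.2300,0.1150)
o3: d²=369 > ρ²=58 → inactive
F = F_att + ΣF_rep = (9.2300,-6.8850)
Δp = p'−p = (1.8460,-1.3770); α = Δx/Fx = (923/500) / (923/100) = 1/5
check: Δy/Fy = (-1377/1000) / (-1377/200) = 1/5 ✓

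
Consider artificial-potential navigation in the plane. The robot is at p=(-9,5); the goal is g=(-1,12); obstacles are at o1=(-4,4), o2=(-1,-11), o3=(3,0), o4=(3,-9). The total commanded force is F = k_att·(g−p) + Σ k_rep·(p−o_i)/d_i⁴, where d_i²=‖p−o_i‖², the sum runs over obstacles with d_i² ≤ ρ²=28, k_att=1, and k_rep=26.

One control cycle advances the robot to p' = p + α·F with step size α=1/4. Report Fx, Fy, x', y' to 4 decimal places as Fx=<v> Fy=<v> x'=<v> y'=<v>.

F_att = 1·(g−p) = 1·(8,7) = (8.0000,7.0000)
o1: d²=26 ≤ ρ²=28; F_rep = 26·(-5,1)/26² = (-0.1923,0.0385)
o2: d²=320 > ρ²=28 → inactive
o3: d²=169 > ρ²=28 → inactive
o4: d²=340 > ρ²=28 → inactive
F = F_att + ΣF_rep = (7.8077,7.0385)
p' = p + 1/4·F = (-7.0481,6.7596)

Fx=7.8077 Fy=7.0385 x'=-7.0481 y'=6.7596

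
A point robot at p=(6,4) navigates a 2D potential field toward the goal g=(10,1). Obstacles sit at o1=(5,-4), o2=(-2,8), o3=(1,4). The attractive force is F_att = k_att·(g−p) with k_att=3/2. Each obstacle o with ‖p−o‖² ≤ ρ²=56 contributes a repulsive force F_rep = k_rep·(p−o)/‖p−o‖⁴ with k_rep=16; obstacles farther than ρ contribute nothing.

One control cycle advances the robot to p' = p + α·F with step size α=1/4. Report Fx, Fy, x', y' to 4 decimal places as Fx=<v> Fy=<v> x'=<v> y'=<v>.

F_att = 3/2·(g−p) = 3/2·(4,-3) = (6.0000,-4.5000)
o1: d²=65 > ρ²=56 → inactive
o2: d²=80 > ρ²=56 → inactive
o3: d²=25 ≤ ρ²=56; F_rep = 16·(5,0)/25² = (0.1280,0.0000)
F = F_att + ΣF_rep = (6.1280,-4.5000)
p' = p + 1/4·F = (7.5320,2.8750)

Fx=6.1280 Fy=-4.5000 x'=7.5320 y'=2.8750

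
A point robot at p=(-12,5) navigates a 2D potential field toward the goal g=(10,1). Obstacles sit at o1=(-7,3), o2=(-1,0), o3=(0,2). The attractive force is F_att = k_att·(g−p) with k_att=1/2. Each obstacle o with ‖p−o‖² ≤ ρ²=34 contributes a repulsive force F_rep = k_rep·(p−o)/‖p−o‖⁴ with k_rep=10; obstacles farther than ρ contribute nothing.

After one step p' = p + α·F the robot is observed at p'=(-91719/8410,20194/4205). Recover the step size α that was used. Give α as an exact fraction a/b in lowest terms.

F_att = 1/2·(g−p) = 1/2·(22,-4) = (11.0000,-2.0000)
o1: d²=29 ≤ ρ²=34; F_rep = 10·(-5,2)/29² = (-0.0595,0.0238)
o2: d²=146 > ρ²=34 → inactive
o3: d²=153 > ρ²=34 → inactive
F = F_att + ΣF_rep = (10.9405,-1.9762)
Δp = p'−p = (1.0941,-0.1976); α = Δx/Fx = (9201/8410) / (9201/841) = 1/10
check: Δy/Fy = (-831/4205) / (-1662/841) = 1/10 ✓

α = 1/10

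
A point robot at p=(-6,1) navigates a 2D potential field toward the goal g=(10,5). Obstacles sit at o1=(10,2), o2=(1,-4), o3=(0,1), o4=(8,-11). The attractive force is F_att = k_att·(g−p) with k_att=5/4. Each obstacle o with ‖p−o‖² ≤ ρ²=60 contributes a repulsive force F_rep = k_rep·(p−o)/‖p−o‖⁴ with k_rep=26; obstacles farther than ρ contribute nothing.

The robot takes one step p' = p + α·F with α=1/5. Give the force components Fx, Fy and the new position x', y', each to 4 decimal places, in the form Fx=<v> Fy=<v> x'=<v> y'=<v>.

F_att = 5/4·(g−p) = 5/4·(16,4) = (20.0000,5.0000)
o1: d²=257 > ρ²=60 → inactive
o2: d²=74 > ρ²=60 → inactive
o3: d²=36 ≤ ρ²=60; F_rep = 26·(-6,0)/36² = (-0.1204,0.0000)
o4: d²=340 > ρ²=60 → inactive
F = F_att + ΣF_rep = (19.8796,5.0000)
p' = p + 1/5·F = (-2.0241,2.0000)

Fx=19.8796 Fy=5.0000 x'=-2.0241 y'=2.0000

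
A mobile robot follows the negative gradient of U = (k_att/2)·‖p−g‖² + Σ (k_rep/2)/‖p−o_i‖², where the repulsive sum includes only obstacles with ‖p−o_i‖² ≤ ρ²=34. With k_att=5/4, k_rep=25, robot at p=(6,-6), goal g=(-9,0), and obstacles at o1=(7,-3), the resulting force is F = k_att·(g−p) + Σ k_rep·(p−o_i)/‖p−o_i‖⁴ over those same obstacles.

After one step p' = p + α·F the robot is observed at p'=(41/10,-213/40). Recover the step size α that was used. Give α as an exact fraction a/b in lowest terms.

α = 1/10

F_att = 5/4·(g−p) = 5/4·(-15,6) = (-18.7500,7.5000)
o1: d²=10 ≤ ρ²=34; F_rep = 25·(-1,-3)/10² = (-0.2500,-0.7500)
F = F_att + ΣF_rep = (-19.0000,6.7500)
Δp = p'−p = (-1.9000,0.6750); α = Δx/Fx = (-19/10) / (-19) = 1/10
check: Δy/Fy = (27/40) / (27/4) = 1/10 ✓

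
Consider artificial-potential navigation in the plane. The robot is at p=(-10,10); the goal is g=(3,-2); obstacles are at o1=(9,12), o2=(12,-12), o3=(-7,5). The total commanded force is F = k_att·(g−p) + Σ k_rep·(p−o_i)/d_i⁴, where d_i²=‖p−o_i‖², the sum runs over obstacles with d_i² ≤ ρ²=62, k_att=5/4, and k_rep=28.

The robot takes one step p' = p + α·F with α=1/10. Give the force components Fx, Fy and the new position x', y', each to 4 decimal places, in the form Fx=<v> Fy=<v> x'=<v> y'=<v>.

Fx=16.1773 Fy=-14.8789 x'=-8.3823 y'=8.5121

F_att = 5/4·(g−p) = 5/4·(13,-12) = (16.2500,-15.0000)
o1: d²=365 > ρ²=62 → inactive
o2: d²=968 > ρ²=62 → inactive
o3: d²=34 ≤ ρ²=62; F_rep = 28·(-3,5)/34² = (-0.0727,0.1211)
F = F_att + ΣF_rep = (16.1773,-14.8789)
p' = p + 1/10·F = (-8.3823,8.5121)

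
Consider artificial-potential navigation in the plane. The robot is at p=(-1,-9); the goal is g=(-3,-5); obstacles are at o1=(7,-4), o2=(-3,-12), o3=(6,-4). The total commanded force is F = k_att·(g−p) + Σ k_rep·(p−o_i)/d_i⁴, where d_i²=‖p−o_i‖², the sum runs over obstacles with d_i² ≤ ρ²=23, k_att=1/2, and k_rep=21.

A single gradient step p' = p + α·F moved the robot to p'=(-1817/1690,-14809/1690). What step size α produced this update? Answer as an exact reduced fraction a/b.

F_att = 1/2·(g−p) = 1/2·(-2,4) = (-1.0000,2.0000)
o1: d²=89 > ρ²=23 → inactive
o2: d²=13 ≤ ρ²=23; F_rep = 21·(2,3)/13² = (0.2485,0.3728)
o3: d²=74 > ρ²=23 → inactive
F = F_att + ΣF_rep = (-0.7515,2.3728)
Δp = p'−p = (-0.0751,0.2373); α = Δx/Fx = (-127/1690) / (-127/169) = 1/10
check: Δy/Fy = (401/1690) / (401/169) = 1/10 ✓

α = 1/10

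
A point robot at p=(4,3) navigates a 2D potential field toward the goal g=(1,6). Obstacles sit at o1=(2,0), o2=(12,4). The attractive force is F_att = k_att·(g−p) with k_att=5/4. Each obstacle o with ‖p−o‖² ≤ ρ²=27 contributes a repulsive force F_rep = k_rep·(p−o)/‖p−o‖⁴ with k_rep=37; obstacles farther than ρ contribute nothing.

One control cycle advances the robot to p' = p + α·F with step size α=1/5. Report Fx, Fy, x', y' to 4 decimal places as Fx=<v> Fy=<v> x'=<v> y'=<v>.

Fx=-3.3121 Fy=4.4068 x'=3.3376 y'=3.8814

F_att = 5/4·(g−p) = 5/4·(-3,3) = (-3.7500,3.7500)
o1: d²=13 ≤ ρ²=27; F_rep = 37·(2,3)/13² = (0.4379,0.6568)
o2: d²=65 > ρ²=27 → inactive
F = F_att + ΣF_rep = (-3.3121,4.4068)
p' = p + 1/5·F = (3.3376,3.8814)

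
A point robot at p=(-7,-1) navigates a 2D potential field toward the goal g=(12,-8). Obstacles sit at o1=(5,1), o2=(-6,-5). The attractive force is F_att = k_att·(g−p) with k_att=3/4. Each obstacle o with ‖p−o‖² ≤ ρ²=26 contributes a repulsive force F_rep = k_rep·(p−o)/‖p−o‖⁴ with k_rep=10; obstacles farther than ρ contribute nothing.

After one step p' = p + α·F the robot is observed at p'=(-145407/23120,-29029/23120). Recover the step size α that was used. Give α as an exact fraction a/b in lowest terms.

α = 1/20

F_att = 3/4·(g−p) = 3/4·(19,-7) = (14.2500,-5.2500)
o1: d²=148 > ρ²=26 → inactive
o2: d²=17 ≤ ρ²=26; F_rep = 10·(-1,4)/17² = (-0.0346,0.1384)
F = F_att + ΣF_rep = (14.2154,-5.1116)
Δp = p'−p = (0.7108,-0.2556); α = Δx/Fx = (16433/23120) / (16433/1156) = 1/20
check: Δy/Fy = (-5909/23120) / (-5909/1156) = 1/20 ✓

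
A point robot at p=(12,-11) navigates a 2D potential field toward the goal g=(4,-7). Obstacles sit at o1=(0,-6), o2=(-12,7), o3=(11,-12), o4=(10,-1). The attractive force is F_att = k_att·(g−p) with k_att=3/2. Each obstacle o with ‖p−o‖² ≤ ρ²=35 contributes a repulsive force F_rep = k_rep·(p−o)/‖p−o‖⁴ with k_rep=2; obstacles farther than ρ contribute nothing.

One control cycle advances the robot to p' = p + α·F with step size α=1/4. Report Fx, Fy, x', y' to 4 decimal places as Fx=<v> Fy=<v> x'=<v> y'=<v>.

F_att = 3/2·(g−p) = 3/2·(-8,4) = (-12.0000,6.0000)
o1: d²=169 > ρ²=35 → inactive
o2: d²=900 > ρ²=35 → inactive
o3: d²=2 ≤ ρ²=35; F_rep = 2·(1,1)/2² = (0.5000,0.5000)
o4: d²=104 > ρ²=35 → inactive
F = F_att + ΣF_rep = (-11.5000,6.5000)
p' = p + 1/4·F = (9.1250,-9.3750)

Fx=-11.5000 Fy=6.5000 x'=9.1250 y'=-9.3750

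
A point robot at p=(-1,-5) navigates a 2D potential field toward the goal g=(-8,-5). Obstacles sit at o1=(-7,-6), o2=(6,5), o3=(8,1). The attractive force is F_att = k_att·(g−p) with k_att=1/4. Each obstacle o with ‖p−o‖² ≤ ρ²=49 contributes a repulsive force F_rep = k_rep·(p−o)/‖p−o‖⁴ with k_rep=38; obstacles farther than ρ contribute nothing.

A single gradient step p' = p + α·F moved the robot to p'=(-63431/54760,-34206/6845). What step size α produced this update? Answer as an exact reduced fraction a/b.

α = 1/10

F_att = 1/4·(g−p) = 1/4·(-7,0) = (-1.7500,0.0000)
o1: d²=37 ≤ ρ²=49; F_rep = 38·(6,1)/37² = (0.1665,0.0278)
o2: d²=149 > ρ²=49 → inactive
o3: d²=117 > ρ²=49 → inactive
F = F_att + ΣF_rep = (-1.5835,0.0278)
Δp = p'−p = (-0.1583,0.0028); α = Δx/Fx = (-8671/54760) / (-8671/5476) = 1/10
check: Δy/Fy = (19/6845) / (38/1369) = 1/10 ✓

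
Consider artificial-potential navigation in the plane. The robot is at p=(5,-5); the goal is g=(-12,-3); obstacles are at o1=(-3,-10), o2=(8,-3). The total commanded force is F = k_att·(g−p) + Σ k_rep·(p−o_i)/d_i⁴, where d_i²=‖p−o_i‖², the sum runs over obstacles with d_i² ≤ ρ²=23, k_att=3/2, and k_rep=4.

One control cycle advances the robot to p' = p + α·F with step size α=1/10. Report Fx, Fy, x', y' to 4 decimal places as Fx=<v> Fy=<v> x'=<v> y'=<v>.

Fx=-25.5710 Fy=2.9527 x'=2.4429 y'=-4.7047

F_att = 3/2·(g−p) = 3/2·(-17,2) = (-25.5000,3.0000)
o1: d²=89 > ρ²=23 → inactive
o2: d²=13 ≤ ρ²=23; F_rep = 4·(-3,-2)/13² = (-0.0710,-0.0473)
F = F_att + ΣF_rep = (-25.5710,2.9527)
p' = p + 1/10·F = (2.4429,-4.7047)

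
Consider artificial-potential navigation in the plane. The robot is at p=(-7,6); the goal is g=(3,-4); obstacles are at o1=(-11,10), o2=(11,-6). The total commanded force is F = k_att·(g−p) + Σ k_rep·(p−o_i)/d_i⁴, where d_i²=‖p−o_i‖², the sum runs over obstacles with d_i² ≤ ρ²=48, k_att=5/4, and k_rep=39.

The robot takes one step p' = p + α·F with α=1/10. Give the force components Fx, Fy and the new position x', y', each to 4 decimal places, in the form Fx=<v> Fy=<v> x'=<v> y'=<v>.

F_att = 5/4·(g−p) = 5/4·(10,-10) = (12.5000,-12.5000)
o1: d²=32 ≤ ρ²=48; F_rep = 39·(4,-4)/32² = (0.1523,-0.1523)
o2: d²=468 > ρ²=48 → inactive
F = F_att + ΣF_rep = (12.6523,-12.6523)
p' = p + 1/10·F = (-5.7348,4.7348)

Fx=12.6523 Fy=-12.6523 x'=-5.7348 y'=4.7348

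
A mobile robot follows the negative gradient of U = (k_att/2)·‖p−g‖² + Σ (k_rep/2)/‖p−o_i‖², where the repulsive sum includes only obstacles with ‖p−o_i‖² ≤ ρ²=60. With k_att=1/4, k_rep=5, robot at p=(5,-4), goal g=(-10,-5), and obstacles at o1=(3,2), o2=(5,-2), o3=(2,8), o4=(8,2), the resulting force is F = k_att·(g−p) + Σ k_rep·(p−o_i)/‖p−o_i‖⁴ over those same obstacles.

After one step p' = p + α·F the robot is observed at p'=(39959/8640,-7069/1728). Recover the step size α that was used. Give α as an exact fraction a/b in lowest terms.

α = 1/10

F_att = 1/4·(g−p) = 1/4·(-15,-1) = (-3.7500,-0.2500)
o1: d²=40 ≤ ρ²=60; F_rep = 5·(2,-6)/40² = (0.0063,-0.0187)
o2: d²=4 ≤ ρ²=60; F_rep = 5·(0,-2)/4² = (0.0000,-0.6250)
o3: d²=153 > ρ²=60 → inactive
o4: d²=45 ≤ ρ²=60; F_rep = 5·(-3,-6)/45² = (-0.0074,-0.0148)
F = F_att + ΣF_rep = (-3.7512,-0.9086)
Δp = p'−p = (-0.3751,-0.0909); α = Δx/Fx = (-3241/8640) / (-3241/864) = 1/10
check: Δy/Fy = (-157/1728) / (-785/864) = 1/10 ✓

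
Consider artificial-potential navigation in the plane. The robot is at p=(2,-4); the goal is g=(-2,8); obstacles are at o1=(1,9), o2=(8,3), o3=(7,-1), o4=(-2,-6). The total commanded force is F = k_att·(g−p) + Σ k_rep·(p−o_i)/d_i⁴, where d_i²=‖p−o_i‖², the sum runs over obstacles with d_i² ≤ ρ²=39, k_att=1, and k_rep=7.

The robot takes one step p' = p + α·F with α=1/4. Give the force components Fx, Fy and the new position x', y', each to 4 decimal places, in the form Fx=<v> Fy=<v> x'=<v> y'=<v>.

Fx=-3.9603 Fy=12.0168 x'=1.0099 y'=-0.9958

F_att = 1·(g−p) = 1·(-4,12) = (-4.0000,12.0000)
o1: d²=170 > ρ²=39 → inactive
o2: d²=85 > ρ²=39 → inactive
o3: d²=34 ≤ ρ²=39; F_rep = 7·(-5,-3)/34² = (-0.0303,-0.0182)
o4: d²=20 ≤ ρ²=39; F_rep = 7·(4,2)/20² = (0.0700,0.0350)
F = F_att + ΣF_rep = (-3.9603,12.0168)
p' = p + 1/4·F = (1.0099,-0.9958)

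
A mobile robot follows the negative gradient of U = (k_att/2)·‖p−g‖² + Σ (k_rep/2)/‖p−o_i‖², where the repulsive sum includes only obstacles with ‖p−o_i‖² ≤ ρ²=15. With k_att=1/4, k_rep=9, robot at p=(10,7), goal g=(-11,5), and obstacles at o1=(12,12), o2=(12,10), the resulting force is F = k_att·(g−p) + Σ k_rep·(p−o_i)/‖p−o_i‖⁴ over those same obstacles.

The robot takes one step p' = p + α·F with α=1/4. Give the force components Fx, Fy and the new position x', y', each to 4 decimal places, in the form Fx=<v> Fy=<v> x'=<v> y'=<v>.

F_att = 1/4·(g−p) = 1/4·(-21,-2) = (-5.2500,-0.5000)
o1: d²=29 > ρ²=15 → inactive
o2: d²=13 ≤ ρ²=15; F_rep = 9·(-2,-3)/13² = (-0.1065,-0.1598)
F = F_att + ΣF_rep = (-5.3565,-0.6598)
p' = p + 1/4·F = (8.6609,6.8351)

Fx=-5.3565 Fy=-0.6598 x'=8.6609 y'=6.8351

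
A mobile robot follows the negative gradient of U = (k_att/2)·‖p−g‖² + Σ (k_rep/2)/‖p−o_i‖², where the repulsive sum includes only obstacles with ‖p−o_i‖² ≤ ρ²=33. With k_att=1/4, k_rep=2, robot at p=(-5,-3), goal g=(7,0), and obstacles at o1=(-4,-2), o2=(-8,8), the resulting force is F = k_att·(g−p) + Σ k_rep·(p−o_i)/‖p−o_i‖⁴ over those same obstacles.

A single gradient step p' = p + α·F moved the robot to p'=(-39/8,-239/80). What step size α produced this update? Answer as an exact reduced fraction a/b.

α = 1/20

F_att = 1/4·(g−p) = 1/4·(12,3) = (3.0000,0.7500)
o1: d²=2 ≤ ρ²=33; F_rep = 2·(-1,-1)/2² = (-0.5000,-0.5000)
o2: d²=130 > ρ²=33 → inactive
F = F_att + ΣF_rep = (2.5000,0.2500)
Δp = p'−p = (0.1250,0.0125); α = Δx/Fx = (1/8) / (5/2) = 1/20
check: Δy/Fy = (1/80) / (1/4) = 1/20 ✓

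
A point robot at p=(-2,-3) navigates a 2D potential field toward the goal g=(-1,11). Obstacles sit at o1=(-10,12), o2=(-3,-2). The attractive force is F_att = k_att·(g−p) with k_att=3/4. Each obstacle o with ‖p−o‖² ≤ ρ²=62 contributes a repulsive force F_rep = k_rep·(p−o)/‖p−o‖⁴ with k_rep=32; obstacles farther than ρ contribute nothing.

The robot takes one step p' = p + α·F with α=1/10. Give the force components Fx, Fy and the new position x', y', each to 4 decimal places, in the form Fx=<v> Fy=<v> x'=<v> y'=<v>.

F_att = 3/4·(g−p) = 3/4·(1,14) = (0.7500,10.5000)
o1: d²=289 > ρ²=62 → inactive
o2: d²=2 ≤ ρ²=62; F_rep = 32·(1,-1)/2² = (8.0000,-8.0000)
F = F_att + ΣF_rep = (8.7500,2.5000)
p' = p + 1/10·F = (-1.1250,-2.7500)

Fx=8.7500 Fy=2.5000 x'=-1.1250 y'=-2.7500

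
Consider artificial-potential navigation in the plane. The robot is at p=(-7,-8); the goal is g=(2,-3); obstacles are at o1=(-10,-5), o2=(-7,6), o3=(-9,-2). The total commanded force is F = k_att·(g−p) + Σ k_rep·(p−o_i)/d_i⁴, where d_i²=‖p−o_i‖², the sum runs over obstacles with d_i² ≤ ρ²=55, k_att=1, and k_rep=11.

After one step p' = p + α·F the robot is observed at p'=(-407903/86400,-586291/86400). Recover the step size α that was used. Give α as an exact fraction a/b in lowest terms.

α = 1/4

F_att = 1·(g−p) = 1·(9,5) = (9.0000,5.0000)
o1: d²=18 ≤ ρ²=55; F_rep = 11·(3,-3)/18² = (0.1019,-0.1019)
o2: d²=196 > ρ²=55 → inactive
o3: d²=40 ≤ ρ²=55; F_rep = 11·(2,-6)/40² = (0.0138,-0.0413)
F = F_att + ΣF_rep = (9.1156,4.8569)
Δp = p'−p = (2.2789,1.2142); α = Δx/Fx = (196897/86400) / (196897/21600) = 1/4
check: Δy/Fy = (104909/86400) / (104909/21600) = 1/4 ✓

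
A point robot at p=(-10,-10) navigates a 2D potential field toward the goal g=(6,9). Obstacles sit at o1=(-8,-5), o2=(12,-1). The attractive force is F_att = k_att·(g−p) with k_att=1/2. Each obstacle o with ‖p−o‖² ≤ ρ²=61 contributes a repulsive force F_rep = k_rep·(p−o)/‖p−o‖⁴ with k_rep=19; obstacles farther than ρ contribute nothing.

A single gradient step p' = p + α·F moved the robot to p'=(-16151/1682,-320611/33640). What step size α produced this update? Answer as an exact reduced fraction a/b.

α = 1/20

F_att = 1/2·(g−p) = 1/2·(16,19) = (8.0000,9.5000)
o1: d²=29 ≤ ρ²=61; F_rep = 19·(-2,-5)/29² = (-0.0452,-0.1130)
o2: d²=565 > ρ²=61 → inactive
F = F_att + ΣF_rep = (7.9548,9.3870)
Δp = p'−p = (0.3977,0.4694); α = Δx/Fx = (669/1682) / (6690/841) = 1/20
check: Δy/Fy = (15789/33640) / (15789/1682) = 1/20 ✓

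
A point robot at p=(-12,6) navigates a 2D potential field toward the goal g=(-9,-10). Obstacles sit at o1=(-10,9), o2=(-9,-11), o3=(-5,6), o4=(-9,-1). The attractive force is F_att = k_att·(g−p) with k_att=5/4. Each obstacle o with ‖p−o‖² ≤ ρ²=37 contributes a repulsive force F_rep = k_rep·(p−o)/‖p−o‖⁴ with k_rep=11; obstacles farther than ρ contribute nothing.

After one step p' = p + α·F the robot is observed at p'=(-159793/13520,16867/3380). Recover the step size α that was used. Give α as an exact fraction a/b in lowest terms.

F_att = 5/4·(g−p) = 5/4·(3,-16) = (3.7500,-20.0000)
o1: d²=13 ≤ ρ²=37; F_rep = 11·(-2,-3)/13² = (-0.1302,-0.1953)
o2: d²=298 > ρ²=37 → inactive
o3: d²=49 > ρ²=37 → inactive
o4: d²=58 > ρ²=37 → inactive
F = F_att + ΣF_rep = (3.6198,-20.1953)
Δp = p'−p = (0.1810,-1.0098); α = Δx/Fx = (2447/13520) / (2447/676) = 1/20
check: Δy/Fy = (-3413/3380) / (-3413/169) = 1/20 ✓

α = 1/20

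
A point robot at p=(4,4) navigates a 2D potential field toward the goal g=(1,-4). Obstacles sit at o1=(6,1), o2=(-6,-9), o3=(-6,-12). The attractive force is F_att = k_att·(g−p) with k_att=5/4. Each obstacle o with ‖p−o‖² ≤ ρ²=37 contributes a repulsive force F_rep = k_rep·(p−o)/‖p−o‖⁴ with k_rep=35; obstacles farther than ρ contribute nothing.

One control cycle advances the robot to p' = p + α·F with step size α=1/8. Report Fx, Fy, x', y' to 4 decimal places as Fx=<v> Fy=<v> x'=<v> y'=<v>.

F_att = 5/4·(g−p) = 5/4·(-3,-8) = (-3.7500,-10.0000)
o1: d²=13 ≤ ρ²=37; F_rep = 35·(-2,3)/13² = (-0.4142,0.6213)
o2: d²=269 > ρ²=37 → inactive
o3: d²=356 > ρ²=37 → inactive
F = F_att + ΣF_rep = (-4.1642,-9.3787)
p' = p + 1/8·F = (3.4795,2.8277)

Fx=-4.1642 Fy=-9.3787 x'=3.4795 y'=2.8277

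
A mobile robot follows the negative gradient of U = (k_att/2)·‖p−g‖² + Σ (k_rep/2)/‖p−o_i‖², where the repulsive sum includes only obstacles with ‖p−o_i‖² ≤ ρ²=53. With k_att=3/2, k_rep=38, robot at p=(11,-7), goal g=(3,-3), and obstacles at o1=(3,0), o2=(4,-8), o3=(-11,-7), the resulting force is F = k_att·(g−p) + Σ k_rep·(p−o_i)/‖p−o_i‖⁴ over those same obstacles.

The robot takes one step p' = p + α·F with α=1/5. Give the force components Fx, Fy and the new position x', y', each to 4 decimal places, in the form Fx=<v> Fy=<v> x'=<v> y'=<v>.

Fx=-11.8936 Fy=6.0152 x'=8.6213 y'=-5.7970

F_att = 3/2·(g−p) = 3/2·(-8,4) = (-12.0000,6.0000)
o1: d²=113 > ρ²=53 → inactive
o2: d²=50 ≤ ρ²=53; F_rep = 38·(7,1)/50² = (0.1064,0.0152)
o3: d²=484 > ρ²=53 → inactive
F = F_att + ΣF_rep = (-11.8936,6.0152)
p' = p + 1/5·F = (8.6213,-5.7970)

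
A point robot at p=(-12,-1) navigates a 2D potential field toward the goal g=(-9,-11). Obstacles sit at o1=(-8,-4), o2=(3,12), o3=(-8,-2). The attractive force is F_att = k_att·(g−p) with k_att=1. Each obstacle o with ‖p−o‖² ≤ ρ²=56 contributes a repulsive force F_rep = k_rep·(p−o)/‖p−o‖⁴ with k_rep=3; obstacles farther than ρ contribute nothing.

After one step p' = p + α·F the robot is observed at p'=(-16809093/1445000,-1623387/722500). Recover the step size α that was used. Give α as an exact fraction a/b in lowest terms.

α = 1/8

F_att = 1·(g−p) = 1·(3,-10) = (3.0000,-10.0000)
o1: d²=25 ≤ ρ²=56; F_rep = 3·(-4,3)/25² = (-0.0192,0.0144)
o2: d²=394 > ρ²=56 → inactive
o3: d²=17 ≤ ρ²=56; F_rep = 3·(-4,1)/17² = (-0.0415,0.0104)
F = F_att + ΣF_rep = (2.9393,-9.9752)
Δp = p'−p = (0.3674,-1.2469); α = Δx/Fx = (530907/1445000) / (530907/180625) = 1/8
check: Δy/Fy = (-900887/722500) / (-1801774/180625) = 1/8 ✓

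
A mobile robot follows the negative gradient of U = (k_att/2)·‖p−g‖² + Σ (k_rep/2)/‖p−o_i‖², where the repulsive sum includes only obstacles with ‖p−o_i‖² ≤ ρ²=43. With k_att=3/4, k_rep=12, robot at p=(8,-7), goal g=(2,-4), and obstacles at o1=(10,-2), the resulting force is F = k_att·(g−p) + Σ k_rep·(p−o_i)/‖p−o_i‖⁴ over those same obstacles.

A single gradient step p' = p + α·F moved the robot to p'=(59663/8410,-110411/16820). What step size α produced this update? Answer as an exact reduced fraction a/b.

F_att = 3/4·(g−p) = 3/4·(-6,3) = (-4.5000,2.2500)
o1: d²=29 ≤ ρ²=43; F_rep = 12·(-2,-5)/29² = (-0.0285,-0.0713)
F = F_att + ΣF_rep = (-4.5285,2.1787)
Δp = p'−p = (-0.9057,0.4357); α = Δx/Fx = (-7617/8410) / (-7617/1682) = 1/5
check: Δy/Fy = (7329/16820) / (7329/3364) = 1/5 ✓

α = 1/5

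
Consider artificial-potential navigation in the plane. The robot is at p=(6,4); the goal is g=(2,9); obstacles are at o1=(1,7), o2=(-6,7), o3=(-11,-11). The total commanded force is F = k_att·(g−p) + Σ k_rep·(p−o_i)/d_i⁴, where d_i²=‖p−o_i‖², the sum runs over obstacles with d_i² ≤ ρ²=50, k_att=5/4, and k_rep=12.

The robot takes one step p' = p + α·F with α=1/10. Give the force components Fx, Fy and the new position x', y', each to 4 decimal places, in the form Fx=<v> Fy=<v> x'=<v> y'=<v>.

Fx=-4.9481 Fy=6.2189 x'=5.5052 y'=4.6219

F_att = 5/4·(g−p) = 5/4·(-4,5) = (-5.0000,6.2500)
o1: d²=34 ≤ ρ²=50; F_rep = 12·(5,-3)/34² = (0.0519,-0.0311)
o2: d²=153 > ρ²=50 → inactive
o3: d²=514 > ρ²=50 → inactive
F = F_att + ΣF_rep = (-4.9481,6.2189)
p' = p + 1/10·F = (5.5052,4.6219)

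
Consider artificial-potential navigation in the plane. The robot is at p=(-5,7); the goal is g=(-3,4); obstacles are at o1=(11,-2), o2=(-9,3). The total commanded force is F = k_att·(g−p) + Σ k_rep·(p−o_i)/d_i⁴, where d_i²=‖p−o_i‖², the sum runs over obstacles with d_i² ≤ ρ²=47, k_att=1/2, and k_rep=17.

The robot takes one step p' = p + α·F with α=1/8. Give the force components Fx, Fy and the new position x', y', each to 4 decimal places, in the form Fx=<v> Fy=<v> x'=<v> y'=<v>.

F_att = 1/2·(g−p) = 1/2·(2,-3) = (1.0000,-1.5000)
o1: d²=337 > ρ²=47 → inactive
o2: d²=32 ≤ ρ²=47; F_rep = 17·(4,4)/32² = (0.0664,0.0664)
F = F_att + ΣF_rep = (1.0664,-1.4336)
p' = p + 1/8·F = (-4.8667,6.8208)

Fx=1.0664 Fy=-1.4336 x'=-4.8667 y'=6.8208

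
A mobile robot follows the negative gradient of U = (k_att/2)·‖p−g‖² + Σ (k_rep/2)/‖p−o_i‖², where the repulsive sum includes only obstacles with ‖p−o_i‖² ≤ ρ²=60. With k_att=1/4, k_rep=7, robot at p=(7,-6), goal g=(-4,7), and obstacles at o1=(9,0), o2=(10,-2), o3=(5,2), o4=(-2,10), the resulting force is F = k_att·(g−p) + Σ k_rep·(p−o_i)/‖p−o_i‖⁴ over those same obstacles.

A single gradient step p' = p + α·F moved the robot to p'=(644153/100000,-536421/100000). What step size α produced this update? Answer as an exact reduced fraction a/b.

F_att = 1/4·(g−p) = 1/4·(-11,13) = (-2.7500,3.2500)
o1: d²=40 ≤ ρ²=60; F_rep = 7·(-2,-6)/40² = (-0.0088,-0.0262)
o2: d²=25 ≤ ρ²=60; F_rep = 7·(-3,-4)/25² = (-0.0336,-0.0448)
o3: d²=68 > ρ²=60 → inactive
o4: d²=337 > ρ²=60 → inactive
F = F_att + ΣF_rep = (-2.7923,3.1789)
Δp = p'−p = (-0.5585,0.6358); α = Δx/Fx = (-55847/100000) / (-55847/20000) = 1/5
check: Δy/Fy = (63579/100000) / (63579/20000) = 1/5 ✓

α = 1/5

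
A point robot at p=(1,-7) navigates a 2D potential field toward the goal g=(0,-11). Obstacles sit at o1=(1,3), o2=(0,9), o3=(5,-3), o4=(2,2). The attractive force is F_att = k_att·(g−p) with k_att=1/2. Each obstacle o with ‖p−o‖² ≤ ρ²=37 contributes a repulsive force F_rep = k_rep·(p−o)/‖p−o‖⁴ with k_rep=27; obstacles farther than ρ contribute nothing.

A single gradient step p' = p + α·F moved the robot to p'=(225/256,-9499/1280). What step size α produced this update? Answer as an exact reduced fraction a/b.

F_att = 1/2·(g−p) = 1/2·(-1,-4) = (-0.5000,-2.0000)
o1: d²=100 > ρ²=37 → inactive
o2: d²=257 > ρ²=37 → inactive
o3: d²=32 ≤ ρ²=37; F_rep = 27·(-4,-4)/32² = (-0.1055,-0.1055)
o4: d²=82 > ρ²=37 → inactive
F = F_att + ΣF_rep = (-0.6055,-2.1055)
Δp = p'−p = (-0.1211,-0.4211); α = Δx/Fx = (-31/256) / (-155/256) = 1/5
check: Δy/Fy = (-539/1280) / (-539/256) = 1/5 ✓

α = 1/5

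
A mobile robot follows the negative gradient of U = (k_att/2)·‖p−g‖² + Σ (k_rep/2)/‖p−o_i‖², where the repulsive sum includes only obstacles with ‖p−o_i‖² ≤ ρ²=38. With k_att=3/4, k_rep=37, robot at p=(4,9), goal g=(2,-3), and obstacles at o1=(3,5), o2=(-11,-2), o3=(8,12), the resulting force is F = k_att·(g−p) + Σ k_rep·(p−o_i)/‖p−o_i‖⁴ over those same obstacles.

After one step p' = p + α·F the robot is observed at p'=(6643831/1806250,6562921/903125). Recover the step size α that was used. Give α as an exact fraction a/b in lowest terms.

α = 1/5

F_att = 3/4·(g−p) = 3/4·(-2,-12) = (-1.5000,-9.0000)
o1: d²=17 ≤ ρ²=38; F_rep = 37·(1,4)/17² = (0.1280,0.5121)
o2: d²=346 > ρ²=38 → inactive
o3: d²=25 ≤ ρ²=38; F_rep = 37·(-4,-3)/25² = (-0.2368,-0.1776)
F = F_att + ΣF_rep = (-1.6088,-8.6655)
Δp = p'−p = (-0.3218,-1.7331); α = Δx/Fx = (-581169/1806250) / (-581169/361250) = 1/5
check: Δy/Fy = (-1565204/903125) / (-1565204/180625) = 1/5 ✓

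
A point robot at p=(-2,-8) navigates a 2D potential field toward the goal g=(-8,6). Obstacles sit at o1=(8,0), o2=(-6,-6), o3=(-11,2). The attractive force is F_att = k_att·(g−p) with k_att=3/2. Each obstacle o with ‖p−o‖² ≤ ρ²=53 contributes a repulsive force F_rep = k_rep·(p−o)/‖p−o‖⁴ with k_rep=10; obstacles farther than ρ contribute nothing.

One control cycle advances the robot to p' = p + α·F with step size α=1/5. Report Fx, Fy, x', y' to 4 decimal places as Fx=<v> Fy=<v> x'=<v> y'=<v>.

Fx=-8.9000 Fy=20.9500 x'=-3.7800 y'=-3.8100

F_att = 3/2·(g−p) = 3/2·(-6,14) = (-9.0000,21.0000)
o1: d²=164 > ρ²=53 → inactive
o2: d²=20 ≤ ρ²=53; F_rep = 10·(4,-2)/20² = (0.1000,-0.0500)
o3: d²=181 > ρ²=53 → inactive
F = F_att + ΣF_rep = (-8.9000,20.9500)
p' = p + 1/5·F = (-3.7800,-3.8100)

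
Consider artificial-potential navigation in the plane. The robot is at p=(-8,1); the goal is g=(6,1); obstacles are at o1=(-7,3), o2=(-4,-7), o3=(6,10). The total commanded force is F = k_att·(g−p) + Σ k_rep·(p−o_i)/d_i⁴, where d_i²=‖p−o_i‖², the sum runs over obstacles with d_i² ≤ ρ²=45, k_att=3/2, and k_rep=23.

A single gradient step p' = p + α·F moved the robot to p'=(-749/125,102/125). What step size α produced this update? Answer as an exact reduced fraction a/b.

α = 1/10

F_att = 3/2·(g−p) = 3/2·(14,0) = (21.0000,0.0000)
o1: d²=5 ≤ ρ²=45; F_rep = 23·(-1,-2)/5² = (-0.9200,-1.8400)
o2: d²=80 > ρ²=45 → inactive
o3: d²=277 > ρ²=45 → inactive
F = F_att + ΣF_rep = (20.0800,-1.8400)
Δp = p'−p = (2.0080,-0.1840); α = Δx/Fx = (251/125) / (502/25) = 1/10
check: Δy/Fy = (-23/125) / (-46/25) = 1/10 ✓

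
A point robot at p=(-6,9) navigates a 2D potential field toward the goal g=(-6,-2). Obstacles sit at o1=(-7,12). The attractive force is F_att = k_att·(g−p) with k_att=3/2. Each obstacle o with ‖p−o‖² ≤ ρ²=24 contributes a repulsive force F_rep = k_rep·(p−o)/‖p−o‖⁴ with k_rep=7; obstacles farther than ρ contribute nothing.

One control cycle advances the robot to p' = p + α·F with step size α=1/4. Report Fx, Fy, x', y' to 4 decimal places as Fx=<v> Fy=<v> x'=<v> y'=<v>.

Fx=0.0700 Fy=-16.7100 x'=-5.9825 y'=4.8225

F_att = 3/2·(g−p) = 3/2·(0,-11) = (0.0000,-16.5000)
o1: d²=10 ≤ ρ²=24; F_rep = 7·(1,-3)/10² = (0.0700,-0.2100)
F = F_att + ΣF_rep = (0.0700,-16.7100)
p' = p + 1/4·F = (-5.9825,4.8225)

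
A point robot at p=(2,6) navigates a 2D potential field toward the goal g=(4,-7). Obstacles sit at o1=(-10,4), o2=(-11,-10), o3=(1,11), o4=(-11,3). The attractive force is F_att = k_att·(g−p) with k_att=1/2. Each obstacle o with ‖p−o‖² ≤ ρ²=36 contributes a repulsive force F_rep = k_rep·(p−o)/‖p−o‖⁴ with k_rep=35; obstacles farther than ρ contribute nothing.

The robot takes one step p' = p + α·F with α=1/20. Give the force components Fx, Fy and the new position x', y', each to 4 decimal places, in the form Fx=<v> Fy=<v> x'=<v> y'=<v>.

F_att = 1/2·(g−p) = 1/2·(2,-13) = (1.0000,-6.5000)
o1: d²=148 > ρ²=36 → inactive
o2: d²=425 > ρ²=36 → inactive
o3: d²=26 ≤ ρ²=36; F_rep = 35·(1,-5)/26² = (0.0518,-0.2589)
o4: d²=178 > ρ²=36 → inactive
F = F_att + ΣF_rep = (1.0518,-6.7589)
p' = p + 1/20·F = (2.0526,5.6621)

Fx=1.0518 Fy=-6.7589 x'=2.0526 y'=5.6621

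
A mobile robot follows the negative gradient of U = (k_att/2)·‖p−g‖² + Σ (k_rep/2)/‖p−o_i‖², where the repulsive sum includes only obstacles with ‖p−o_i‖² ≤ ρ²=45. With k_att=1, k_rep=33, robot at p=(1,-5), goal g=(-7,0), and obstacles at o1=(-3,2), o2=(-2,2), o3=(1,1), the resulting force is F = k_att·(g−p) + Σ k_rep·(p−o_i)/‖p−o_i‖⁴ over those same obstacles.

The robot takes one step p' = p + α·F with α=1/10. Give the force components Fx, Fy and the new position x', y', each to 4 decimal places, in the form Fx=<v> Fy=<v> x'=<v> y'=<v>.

Fx=-8.0000 Fy=4.8472 x'=0.2000 y'=-4.5153

F_att = 1·(g−p) = 1·(-8,5) = (-8.0000,5.0000)
o1: d²=65 > ρ²=45 → inactive
o2: d²=58 > ρ²=45 → inactive
o3: d²=36 ≤ ρ²=45; F_rep = 33·(0,-6)/36² = (0.0000,-0.1528)
F = F_att + ΣF_rep = (-8.0000,4.8472)
p' = p + 1/10·F = (0.2000,-4.5153)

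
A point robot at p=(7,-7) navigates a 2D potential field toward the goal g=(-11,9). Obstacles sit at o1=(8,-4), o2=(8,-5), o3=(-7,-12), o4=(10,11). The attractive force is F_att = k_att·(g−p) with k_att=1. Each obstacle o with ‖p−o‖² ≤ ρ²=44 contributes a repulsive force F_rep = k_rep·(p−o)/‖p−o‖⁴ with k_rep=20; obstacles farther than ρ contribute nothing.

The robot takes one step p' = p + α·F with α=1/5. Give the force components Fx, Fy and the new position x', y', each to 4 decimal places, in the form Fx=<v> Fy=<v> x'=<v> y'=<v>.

Fx=-19.0000 Fy=13.8000 x'=3.2000 y'=-4.2400

F_att = 1·(g−p) = 1·(-18,16) = (-18.0000,16.0000)
o1: d²=10 ≤ ρ²=44; F_rep = 20·(-1,-3)/10² = (-0.2000,-0.6000)
o2: d²=5 ≤ ρ²=44; F_rep = 20·(-1,-2)/5² = (-0.8000,-1.6000)
o3: d²=221 > ρ²=44 → inactive
o4: d²=333 > ρ²=44 → inactive
F = F_att + ΣF_rep = (-19.0000,13.8000)
p' = p + 1/5·F = (3.2000,-4.2400)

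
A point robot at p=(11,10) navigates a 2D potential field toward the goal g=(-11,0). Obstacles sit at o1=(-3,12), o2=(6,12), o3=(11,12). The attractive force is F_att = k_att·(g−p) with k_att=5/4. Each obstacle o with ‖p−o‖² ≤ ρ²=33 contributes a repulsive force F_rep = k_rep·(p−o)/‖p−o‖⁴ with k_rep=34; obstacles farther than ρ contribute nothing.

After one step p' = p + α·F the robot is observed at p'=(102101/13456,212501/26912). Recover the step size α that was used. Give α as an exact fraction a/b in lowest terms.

α = 1/8

F_att = 5/4·(g−p) = 5/4·(-22,-10) = (-27.5000,-12.5000)
o1: d²=200 > ρ²=33 → inactive
o2: d²=29 ≤ ρ²=33; F_rep = 34·(5,-2)/29² = (0.2021,-0.0809)
o3: d²=4 ≤ ρ²=33; F_rep = 34·(0,-2)/4² = (0.0000,-4.2500)
F = F_att + ΣF_rep = (-27.2979,-16.8309)
Δp = p'−p = (-3.4122,-2.1039); α = Δx/Fx = (-45915/13456) / (-45915/1682) = 1/8
check: Δy/Fy = (-56619/26912) / (-56619/3364) = 1/8 ✓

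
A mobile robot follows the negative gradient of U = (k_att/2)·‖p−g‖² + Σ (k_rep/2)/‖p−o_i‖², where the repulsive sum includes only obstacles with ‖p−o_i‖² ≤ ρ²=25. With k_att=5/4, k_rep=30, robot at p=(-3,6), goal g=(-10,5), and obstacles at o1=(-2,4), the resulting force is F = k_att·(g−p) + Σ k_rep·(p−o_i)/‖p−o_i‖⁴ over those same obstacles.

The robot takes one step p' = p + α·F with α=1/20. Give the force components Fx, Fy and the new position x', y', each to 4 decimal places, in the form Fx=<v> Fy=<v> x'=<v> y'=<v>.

Fx=-9.9500 Fy=1.1500 x'=-3.4975 y'=6.0575

F_att = 5/4·(g−p) = 5/4·(-7,-1) = (-8.7500,-1.2500)
o1: d²=5 ≤ ρ²=25; F_rep = 30·(-1,2)/5² = (-1.2000,2.4000)
F = F_att + ΣF_rep = (-9.9500,1.1500)
p' = p + 1/20·F = (-3.4975,6.0575)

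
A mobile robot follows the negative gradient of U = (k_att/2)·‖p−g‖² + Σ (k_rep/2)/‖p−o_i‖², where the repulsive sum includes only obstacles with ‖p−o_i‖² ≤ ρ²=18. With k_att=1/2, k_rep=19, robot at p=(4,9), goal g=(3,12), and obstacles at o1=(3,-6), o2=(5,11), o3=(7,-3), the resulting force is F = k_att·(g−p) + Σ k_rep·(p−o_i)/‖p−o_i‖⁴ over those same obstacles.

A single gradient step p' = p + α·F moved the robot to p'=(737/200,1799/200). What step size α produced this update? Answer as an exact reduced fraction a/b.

F_att = 1/2·(g−p) = 1/2·(-1,3) = (-0.5000,1.5000)
o1: d²=226 > ρ²=18 → inactive
o2: d²=5 ≤ ρ²=18; F_rep = 19·(-1,-2)/5² = (-0.7600,-1.5200)
o3: d²=153 > ρ²=18 → inactive
F = F_att + ΣF_rep = (-1.2600,-0.0200)
Δp = p'−p = (-0.3150,-0.0050); α = Δx/Fx = (-63/200) / (-63/50) = 1/4
check: Δy/Fy = (-1/200) / (-1/50) = 1/4 ✓

α = 1/4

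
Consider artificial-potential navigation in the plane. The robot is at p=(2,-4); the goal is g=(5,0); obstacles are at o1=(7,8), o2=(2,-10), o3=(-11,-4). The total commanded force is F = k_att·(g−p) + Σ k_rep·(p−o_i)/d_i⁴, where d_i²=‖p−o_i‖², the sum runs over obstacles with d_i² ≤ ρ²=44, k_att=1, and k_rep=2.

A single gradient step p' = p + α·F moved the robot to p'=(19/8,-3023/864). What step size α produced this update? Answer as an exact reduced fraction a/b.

α = 1/8

F_att = 1·(g−p) = 1·(3,4) = (3.0000,4.0000)
o1: d²=169 > ρ²=44 → inactive
o2: d²=36 ≤ ρ²=44; F_rep = 2·(0,6)/36² = (0.0000,0.0093)
o3: d²=169 > ρ²=44 → inactive
F = F_att + ΣF_rep = (3.0000,4.0093)
Δp = p'−p = (0.3750,0.5012); α = Δx/Fx = (3/8) / (3) = 1/8
check: Δy/Fy = (433/864) / (433/108) = 1/8 ✓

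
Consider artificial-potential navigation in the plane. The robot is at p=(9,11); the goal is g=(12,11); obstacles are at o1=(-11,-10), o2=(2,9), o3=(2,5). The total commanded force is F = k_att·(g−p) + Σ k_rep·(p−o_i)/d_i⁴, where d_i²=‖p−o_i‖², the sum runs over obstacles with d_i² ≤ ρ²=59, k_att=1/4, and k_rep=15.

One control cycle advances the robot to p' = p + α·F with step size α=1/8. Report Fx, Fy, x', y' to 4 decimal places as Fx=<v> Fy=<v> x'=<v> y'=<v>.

F_att = 1/4·(g−p) = 1/4·(3,0) = (0.7500,0.0000)
o1: d²=841 > ρ²=59 → inactive
o2: d²=53 ≤ ρ²=59; F_rep = 15·(7,2)/53² = (0.0374,0.0107)
o3: d²=85 > ρ²=59 → inactive
F = F_att + ΣF_rep = (0.7874,0.0107)
p' = p + 1/8·F = (9.0984,11.0013)

Fx=0.7874 Fy=0.0107 x'=9.0984 y'=11.0013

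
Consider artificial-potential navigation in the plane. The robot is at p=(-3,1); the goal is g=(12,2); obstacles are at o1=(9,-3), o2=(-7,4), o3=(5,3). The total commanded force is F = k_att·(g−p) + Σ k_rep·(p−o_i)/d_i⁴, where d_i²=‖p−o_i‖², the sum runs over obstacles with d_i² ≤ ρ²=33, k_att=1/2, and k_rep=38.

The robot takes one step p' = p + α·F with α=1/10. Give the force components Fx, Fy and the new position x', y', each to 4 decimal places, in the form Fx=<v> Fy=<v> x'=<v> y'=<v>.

Fx=7.7432 Fy=0.3176 x'=-2.2257 y'=1.0318

F_att = 1/2·(g−p) = 1/2·(15,1) = (7.5000,0.5000)
o1: d²=160 > ρ²=33 → inactive
o2: d²=25 ≤ ρ²=33; F_rep = 38·(4,-3)/25² = (0.2432,-0.1824)
o3: d²=68 > ρ²=33 → inactive
F = F_att + ΣF_rep = (7.7432,0.3176)
p' = p + 1/10·F = (-2.2257,1.0318)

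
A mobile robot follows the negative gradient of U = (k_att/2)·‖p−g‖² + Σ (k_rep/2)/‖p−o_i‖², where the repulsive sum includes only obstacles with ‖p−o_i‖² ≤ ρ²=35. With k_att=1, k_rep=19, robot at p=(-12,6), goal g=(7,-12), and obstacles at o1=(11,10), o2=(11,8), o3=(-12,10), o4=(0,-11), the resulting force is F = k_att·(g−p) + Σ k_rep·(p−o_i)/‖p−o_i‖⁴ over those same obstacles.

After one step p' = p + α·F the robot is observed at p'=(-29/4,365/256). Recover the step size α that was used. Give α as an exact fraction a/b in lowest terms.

F_att = 1·(g−p) = 1·(19,-18) = (19.0000,-18.0000)
o1: d²=545 > ρ²=35 → inactive
o2: d²=533 > ρ²=35 → inactive
o3: d²=16 ≤ ρ²=35; F_rep = 19·(0,-4)/16² = (0.0000,-0.2969)
o4: d²=433 > ρ²=35 → inactive
F = F_att + ΣF_rep = (19.0000,-18.2969)
Δp = p'−p = (4.7500,-4.5742); α = Δx/Fx = (19/4) / (19) = 1/4
check: Δy/Fy = (-1171/256) / (-1171/64) = 1/4 ✓

α = 1/4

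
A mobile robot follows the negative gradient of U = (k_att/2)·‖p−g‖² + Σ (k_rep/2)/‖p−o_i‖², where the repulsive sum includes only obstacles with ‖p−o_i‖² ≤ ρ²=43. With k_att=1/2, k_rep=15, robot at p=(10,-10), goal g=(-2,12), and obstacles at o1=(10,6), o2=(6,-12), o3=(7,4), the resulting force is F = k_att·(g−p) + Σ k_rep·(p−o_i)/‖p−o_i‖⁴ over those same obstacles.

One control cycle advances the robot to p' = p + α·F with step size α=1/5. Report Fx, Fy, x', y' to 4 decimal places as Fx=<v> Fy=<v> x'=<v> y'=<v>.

F_att = 1/2·(g−p) = 1/2·(-12,22) = (-6.0000,11.0000)
o1: d²=256 > ρ²=43 → inactive
o2: d²=20 ≤ ρ²=43; F_rep = 15·(4,2)/20² = (0.1500,0.0750)
o3: d²=205 > ρ²=43 → inactive
F = F_att + ΣF_rep = (-5.8500,11.0750)
p' = p + 1/5·F = (8.8300,-7.7850)

Fx=-5.8500 Fy=11.0750 x'=8.8300 y'=-7.7850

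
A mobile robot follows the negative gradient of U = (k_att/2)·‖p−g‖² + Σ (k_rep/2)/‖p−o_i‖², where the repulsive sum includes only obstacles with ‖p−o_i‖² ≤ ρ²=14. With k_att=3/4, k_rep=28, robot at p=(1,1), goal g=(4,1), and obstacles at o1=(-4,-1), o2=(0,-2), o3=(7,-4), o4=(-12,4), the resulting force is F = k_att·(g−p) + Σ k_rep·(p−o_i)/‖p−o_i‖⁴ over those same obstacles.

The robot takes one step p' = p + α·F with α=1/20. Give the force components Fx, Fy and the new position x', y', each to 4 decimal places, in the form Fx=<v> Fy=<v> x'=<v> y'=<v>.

F_att = 3/4·(g−p) = 3/4·(3,0) = (2.2500,0.0000)
o1: d²=29 > ρ²=14 → inactive
o2: d²=10 ≤ ρ²=14; F_rep = 28·(1,3)/10² = (0.2800,0.8400)
o3: d²=61 > ρ²=14 → inactive
o4: d²=178 > ρ²=14 → inactive
F = F_att + ΣF_rep = (2.5300,0.8400)
p' = p + 1/20·F = (1.1265,1.0420)

Fx=2.5300 Fy=0.8400 x'=1.1265 y'=1.0420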